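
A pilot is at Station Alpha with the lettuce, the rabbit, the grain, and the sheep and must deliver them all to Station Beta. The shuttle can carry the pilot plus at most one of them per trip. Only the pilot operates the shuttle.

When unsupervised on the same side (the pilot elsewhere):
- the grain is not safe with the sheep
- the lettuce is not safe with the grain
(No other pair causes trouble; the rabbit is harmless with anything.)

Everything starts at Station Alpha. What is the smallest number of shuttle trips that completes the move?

Counting alone: the pilot can take at most 1 across per trip to Station Beta, so moving all 4 needs at least 4 loaded trips out, with a return between consecutive ones — at least 7 crossings.
The safety rule pushes this higher. Following every safe sequence of crossings, the most of the 4 that can be at Station Beta as the shuttle arrives there on crossing 7 is 3 — never all 4.
So no plan with fewer than 9 crossings exists, and this one achieves 9:
1. Pilot goes to Station Beta with the grain.
2. Pilot goes back to Station Alpha alone.
3. Pilot goes to Station Beta with the lettuce.
4. Pilot goes back to Station Alpha with the grain.
5. Pilot goes to Station Beta with the sheep.
6. Pilot goes back to Station Alpha alone.
7. Pilot goes to Station Beta with the rabbit.
8. Pilot goes back to Station Alpha alone.
9. Pilot goes to Station Beta with the grain.

9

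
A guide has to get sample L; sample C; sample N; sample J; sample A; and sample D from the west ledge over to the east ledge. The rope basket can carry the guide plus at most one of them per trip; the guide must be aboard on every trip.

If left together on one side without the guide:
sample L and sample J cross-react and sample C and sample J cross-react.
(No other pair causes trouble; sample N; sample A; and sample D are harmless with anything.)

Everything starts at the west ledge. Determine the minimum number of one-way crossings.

Counting alone: the guide can take at most 1 across per trip to the east ledge, so moving all 6 needs at least 6 loaded trips out, with a return between consecutive ones — at least 11 crossings.
The safety rule pushes this higher. Following every safe sequence of crossings, the most of the 6 that can be at the east ledge as the rope basket arrives there on crossing 11 is 5 — never all 6.
So no plan with fewer than 13 crossings exists, and this one achieves 13:
1. Guide goes to the east ledge with sample J.  [the west ledge: sample A, sample C, sample D, sample L, sample N | the east ledge: sample J]
2. Guide goes back to the west ledge alone.  [the west ledge: sample A, sample C, sample D, sample L, sample N | the east ledge: sample J]
3. Guide goes to the east ledge with sample L.  [the west ledge: sample A, sample C, sample D, sample N | the east ledge: sample J, sample L]
4. Guide goes back to the west ledge with sample J.  [the west ledge: sample A, sample C, sample D, sample J, sample N | the east ledge: sample L]
5. Guide goes to the east ledge with sample C.  [the west ledge: sample A, sample D, sample J, sample N | the east ledge: sample C, sample L]
6. Guide goes back to the west ledge alone.  [the west ledge: sample A, sample D, sample J, sample N | the east ledge: sample C, sample L]
7. Guide goes to the east ledge with sample N.  [the west ledge: sample A, sample D, sample J | the east ledge: sample C, sample L, sample N]
8. Guide goes back to the west ledge alone.  [the west ledge: sample A, sample D, sample J | the east ledge: sample C, sample L, sample N]
9. Guide goes to the east ledge with sample A.  [the west ledge: sample D, sample J | the east ledge: sample A, sample C, sample L, sample N]
10. Guide goes back to the west ledge alone.  [the west ledge: sample D, sample J | the east ledge: sample A, sample C, sample L, sample N]
11. Guide goes to the east ledge with sample D.  [the west ledge: sample J | the east ledge: sample A, sample C, sample D, sample L, sample N]
12. Guide goes back to the west ledge alone.  [the west ledge: sample J | the east ledge: sample A, sample C, sample D, sample L, sample N]
13. Guide goes to the east ledge with sample J.  [the west ledge: — | the east ledge: sample A, sample C, sample D, sample J, sample L, sample N]

13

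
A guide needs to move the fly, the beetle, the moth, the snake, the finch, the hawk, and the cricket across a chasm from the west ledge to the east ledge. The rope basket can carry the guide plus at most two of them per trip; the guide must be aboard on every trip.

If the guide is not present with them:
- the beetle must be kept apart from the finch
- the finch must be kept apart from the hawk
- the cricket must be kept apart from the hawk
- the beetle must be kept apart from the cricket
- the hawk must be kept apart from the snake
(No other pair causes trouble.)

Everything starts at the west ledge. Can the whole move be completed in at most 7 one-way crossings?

Counting alone: the guide can take at most 2 across per trip to the east ledge, so moving all 7 needs at least 4 loaded trips out, with a return between consecutive ones — at least 7 crossings.
The safety rule pushes this higher. Following every safe sequence of crossings, the most of the 7 that can be at the east ledge as the rope basket arrives there on crossing 7 is 6 — never all 7.
So the move cannot be finished within 7 crossings. (The shortest complete plan takes 9:)
1. Guide goes to the east ledge with the beetle and the hawk.
2. Guide goes back to the west ledge alone.
3. Guide goes to the east ledge with the fly.
4. Guide goes back to the west ledge alone.
5. Guide goes to the east ledge with the moth and the snake.
6. Guide goes back to the west ledge with the hawk.
7. Guide goes to the east ledge with the cricket and the finch.
8. Guide goes back to the west ledge with the beetle.
9. Guide goes to the east ledge with the beetle and the hawk.

No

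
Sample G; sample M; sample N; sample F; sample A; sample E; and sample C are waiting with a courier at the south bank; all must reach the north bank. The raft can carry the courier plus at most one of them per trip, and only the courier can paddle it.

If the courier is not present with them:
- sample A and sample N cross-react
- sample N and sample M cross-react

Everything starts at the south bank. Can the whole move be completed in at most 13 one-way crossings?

No

Counting alone: the courier can take at most 1 across per trip to the north bank, so moving all 7 needs at least 7 loaded trips out, with a return between consecutive ones — at least 13 crossings.
The safety rule pushes this higher. Following every safe sequence of crossings, the most of the 7 that can be at the north bank as the raft arrives there on crossing 13 is 6 — never all 7.
So the move cannot be finished within 13 crossings. (The shortest complete plan takes 15:)
1. Courier goes to the north bank with sample N.  [the south bank: sample A, sample C, sample E, sample F, sample G, sample M | the north bank: sample N]
2. Courier goes back to the south bank alone.  [the south bank: sample A, sample C, sample E, sample F, sample G, sample M | the north bank: sample N]
3. Courier goes to the north bank with sample G.  [the south bank: sample A, sample C, sample E, sample F, sample M | the north bank: sample G, sample N]
4. Courier goes back to the south bank alone.  [the south bank: sample A, sample C, sample E, sample F, sample M | the north bank: sample G, sample N]
5. Courier goes to the north bank with sample M.  [the south bank: sample A, sample C, sample E, sample F | the north bank: sample G, sample M, sample N]
6. Courier goes back to the south bank with sample N.  [the south bank: sample A, sample C, sample E, sample F, sample N | the north bank: sample G, sample M]
7. Courier goes to the north bank with sample A.  [the south bank: sample C, sample E, sample F, sample N | the north bank: sample A, sample G, sample M]
8. Courier goes back to the south bank alone.  [the south bank: sample C, sample E, sample F, sample N | the north bank: sample A, sample G, sample M]
9. Courier goes to the north bank with sample F.  [the south bank: sample C, sample E, sample N | the north bank: sample A, sample F, sample G, sample M]
10. Courier goes back to the south bank alone.  [the south bank: sample C, sample E, sample N | the north bank: sample A, sample F, sample G, sample M]
11. Courier goes to the north bank with sample E.  [the south bank: sample C, sample N | the north bank: sample A, sample E, sample F, sample G, sample M]
12. Courier goes back to the south bank alone.  [the south bank: sample C, sample N | the north bank: sample A, sample E, sample F, sample G, sample M]
13. Courier goes to the north bank with sample C.  [the south bank: sample N | the north bank: sample A, sample C, sample E, sample F, sample G, sample M]
14. Courier goes back to the south bank alone.  [the south bank: sample N | the north bank: sample A, sample C, sample E, sample F, sample G, sample M]
15. Courier goes to the north bank with sample N.  [the south bank: — | the north bank: sample A, sample C, sample E, sample F, sample G, sample M, sample N]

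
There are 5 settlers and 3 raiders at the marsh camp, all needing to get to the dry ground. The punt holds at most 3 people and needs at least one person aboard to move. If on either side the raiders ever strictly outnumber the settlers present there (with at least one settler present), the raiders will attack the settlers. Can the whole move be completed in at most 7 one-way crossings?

Yes — this plan uses 7 crossings (≤ 7):
1. 2 raiders → the dry ground.  (the marsh camp: 5S 1R; the dry ground: 0S 2R)
2. 1 raider ← the marsh camp.  (the marsh camp: 5S 2R; the dry ground: 0S 1R)
3. 2 settlers and 1 raider → the dry ground.  (the marsh camp: 3S 1R; the dry ground: 2S 2R)
4. 1 raider ← the marsh camp.  (the marsh camp: 3S 2R; the dry ground: 2S 1R)
5. 1 settler and 2 raiders → the dry ground.  (the marsh camp: 2S 0R; the dry ground: 3S 3R)
6. 1 raider ← the marsh camp.  (the marsh camp: 2S 1R; the dry ground: 3S 2R)
7. 2 settlers and 1 raider → the dry ground.  (the marsh camp: 0S 0R; the dry ground: 5S 3R)

Yes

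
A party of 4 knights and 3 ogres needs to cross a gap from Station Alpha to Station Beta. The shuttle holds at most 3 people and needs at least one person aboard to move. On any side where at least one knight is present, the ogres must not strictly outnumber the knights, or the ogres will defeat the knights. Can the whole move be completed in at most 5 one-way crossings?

Yes

Yes — this plan uses 5 crossings (≤ 5):
1. 3 ogres → Station Beta.  (Station Alpha: 4K 0O; Station Beta: 0K 3O)
2. 1 ogre ← Station Alpha.  (Station Alpha: 4K 1O; Station Beta: 0K 2O)
3. 3 knights → Station Beta.  (Station Alpha: 1K 1O; Station Beta: 3K 2O)
4. 1 knight ← Station Alpha.  (Station Alpha: 2K 1O; Station Beta: 2K 2O)
5. 2 knights and 1 ogre → Station Beta.  (Station Alpha: 0K 0O; Station Beta: 4K 3O)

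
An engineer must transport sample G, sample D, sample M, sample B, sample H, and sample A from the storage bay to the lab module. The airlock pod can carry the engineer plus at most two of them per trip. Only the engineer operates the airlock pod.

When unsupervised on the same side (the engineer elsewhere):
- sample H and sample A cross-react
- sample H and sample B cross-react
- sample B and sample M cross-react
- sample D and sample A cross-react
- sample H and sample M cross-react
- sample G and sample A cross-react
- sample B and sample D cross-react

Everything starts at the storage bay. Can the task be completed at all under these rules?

Whatever the first load, the items left behind include a forbidden pair without the engineer. No opening move is safe, so no plan exists.

No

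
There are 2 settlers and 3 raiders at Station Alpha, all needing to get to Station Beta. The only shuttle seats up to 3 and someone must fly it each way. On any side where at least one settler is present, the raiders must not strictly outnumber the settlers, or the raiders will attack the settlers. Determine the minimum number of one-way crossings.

impossible

The raiders already outnumber the settlers at Station Alpha before anyone moves, so the starting position itself is disallowed.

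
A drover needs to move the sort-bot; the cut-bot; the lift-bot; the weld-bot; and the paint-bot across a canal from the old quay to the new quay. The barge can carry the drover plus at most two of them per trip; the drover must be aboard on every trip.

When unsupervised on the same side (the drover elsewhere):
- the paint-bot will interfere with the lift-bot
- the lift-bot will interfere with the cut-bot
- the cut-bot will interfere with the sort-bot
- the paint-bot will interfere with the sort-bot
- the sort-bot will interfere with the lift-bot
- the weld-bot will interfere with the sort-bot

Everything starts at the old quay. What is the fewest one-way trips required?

7

Counting alone: the drover can take at most 2 across per trip to the new quay, so moving all 5 needs at least 3 loaded trips out, with a return between consecutive ones — at least 5 crossings.
The safety rule pushes this higher. Following every safe sequence of crossings, the most of the 5 that can be at the new quay as the barge arrives there on crossing 5 is 4 — never all 5.
So no plan with fewer than 7 crossings exists, and this one achieves 7:
1. Drover goes to the new quay with the lift-bot and the sort-bot.
2. Drover goes back to the old quay with the sort-bot.
3. Drover goes to the new quay with the sort-bot and the weld-bot.
4. Drover goes back to the old quay with the sort-bot.
5. Drover goes to the new quay with the cut-bot and the paint-bot.
6. Drover goes back to the old quay with the lift-bot.
7. Drover goes to the new quay with the lift-bot and the sort-bot.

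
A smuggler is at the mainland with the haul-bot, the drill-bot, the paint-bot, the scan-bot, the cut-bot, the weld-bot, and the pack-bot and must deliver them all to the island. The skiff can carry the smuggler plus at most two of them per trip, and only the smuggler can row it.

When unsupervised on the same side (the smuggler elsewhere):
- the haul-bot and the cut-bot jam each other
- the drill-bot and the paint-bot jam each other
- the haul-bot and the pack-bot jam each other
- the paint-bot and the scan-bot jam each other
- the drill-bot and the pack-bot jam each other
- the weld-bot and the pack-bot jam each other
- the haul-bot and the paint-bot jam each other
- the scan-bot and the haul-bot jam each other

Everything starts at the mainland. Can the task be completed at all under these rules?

Whatever the first load, the items left behind include a forbidden pair without the smuggler. No opening move is safe, so no plan exists.

No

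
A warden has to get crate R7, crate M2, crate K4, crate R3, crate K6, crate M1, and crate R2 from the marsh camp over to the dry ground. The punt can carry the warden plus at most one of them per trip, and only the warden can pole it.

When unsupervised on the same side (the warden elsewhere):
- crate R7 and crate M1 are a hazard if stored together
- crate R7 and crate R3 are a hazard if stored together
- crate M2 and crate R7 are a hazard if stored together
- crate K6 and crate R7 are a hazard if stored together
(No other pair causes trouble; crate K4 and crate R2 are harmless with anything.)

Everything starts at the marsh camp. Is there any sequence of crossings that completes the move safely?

No

Following every safe sequence of crossings from the start, the most of the 7 that can be at the dry ground as the punt arrives there on crossings 1, 3, 5, 7 is 1, 2, 3, 4 respectively; the best ever achieved is 4 of 7.
From crossing 9 on, no configuration arises that was not already reachable earlier: only 44 distinct safe configurations (who is on which side, and where the punt is) can ever be reached, none of them has everyone across, and every continuation just revisits them. So no valid plan exists.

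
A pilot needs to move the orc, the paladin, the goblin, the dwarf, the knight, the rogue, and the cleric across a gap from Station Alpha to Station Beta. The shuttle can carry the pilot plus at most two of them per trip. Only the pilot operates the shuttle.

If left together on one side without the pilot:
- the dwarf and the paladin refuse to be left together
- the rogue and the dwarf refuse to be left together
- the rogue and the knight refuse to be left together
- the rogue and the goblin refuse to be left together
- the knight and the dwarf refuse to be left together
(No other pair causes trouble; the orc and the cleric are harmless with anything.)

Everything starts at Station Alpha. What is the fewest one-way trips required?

11

Counting alone: the pilot can take at most 2 across per trip to Station Beta, so moving all 7 needs at least 4 loaded trips out, with a return between consecutive ones — at least 7 crossings.
The safety rule pushes this higher. Following every safe sequence of crossings, the most of the 7 that can be at Station Beta as the shuttle arrives there on crossings 7, 9 is 5, 6 respectively — never all 7.
So no plan with fewer than 11 crossings exists, and this one achieves 11:
1. Pilot goes to Station Beta with the dwarf and the rogue.  [Station Alpha: the cleric, the goblin, the knight, the orc, the paladin | Station Beta: the dwarf, the rogue]
2. Pilot goes back to Station Alpha with the dwarf.  [Station Alpha: the cleric, the dwarf, the goblin, the knight, the orc, the paladin | Station Beta: the rogue]
3. Pilot goes to Station Beta with the dwarf and the orc.  [Station Alpha: the cleric, the goblin, the knight, the paladin | Station Beta: the dwarf, the orc, the rogue]
4. Pilot goes back to Station Alpha with the dwarf.  [Station Alpha: the cleric, the dwarf, the goblin, the knight, the paladin | Station Beta: the orc, the rogue]
5. Pilot goes to Station Beta with the dwarf and the paladin.  [Station Alpha: the cleric, the goblin, the knight | Station Beta: the dwarf, the orc, the paladin, the rogue]
6. Pilot goes back to Station Alpha with the dwarf.  [Station Alpha: the cleric, the dwarf, the goblin, the knight | Station Beta: the orc, the paladin, the rogue]
7. Pilot goes to Station Beta with the goblin and the knight.  [Station Alpha: the cleric, the dwarf | Station Beta: the goblin, the knight, the orc, the paladin, the rogue]
8. Pilot goes back to Station Alpha with the rogue.  [Station Alpha: the cleric, the dwarf, the rogue | Station Beta: the goblin, the knight, the orc, the paladin]
9. Pilot goes to Station Beta with the cleric and the dwarf.  [Station Alpha: the rogue | Station Beta: the cleric, the dwarf, the goblin, the knight, the orc, the paladin]
10. Pilot goes back to Station Alpha with the dwarf.  [Station Alpha: the dwarf, the rogue | Station Beta: the cleric, the goblin, the knight, the orc, the paladin]
11. Pilot goes to Station Beta with the dwarf and the rogue.  [Station Alpha: — | Station Beta: the cleric, the dwarf, the goblin, the knight, the orc, the paladin, the rogue]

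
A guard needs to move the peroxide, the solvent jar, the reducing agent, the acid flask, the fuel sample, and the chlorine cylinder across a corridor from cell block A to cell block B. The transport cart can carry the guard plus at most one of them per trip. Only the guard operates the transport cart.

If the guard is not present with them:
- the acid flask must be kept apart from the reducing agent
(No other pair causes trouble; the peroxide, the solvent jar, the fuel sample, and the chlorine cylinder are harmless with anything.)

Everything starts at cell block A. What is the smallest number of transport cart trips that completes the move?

11

Counting alone: the guard can take at most 1 across per trip to cell block B, so moving all 6 needs at least 6 loaded trips out, with a return between consecutive ones — at least 11 crossings.
The plan below uses exactly 11 crossings, so it is optimal:
1. Guard goes to cell block B with the reducing agent.  [cell block A: the acid flask, the chlorine cylinder, the fuel sample, the peroxide, the solvent jar | cell block B: the reducing agent]
2. Guard goes back to cell block A alone.  [cell block A: the acid flask, the chlorine cylinder, the fuel sample, the peroxide, the solvent jar | cell block B: the reducing agent]
3. Guard goes to cell block B with the peroxide.  [cell block A: the acid flask, the chlorine cylinder, the fuel sample, the solvent jar | cell block B: the peroxide, the reducing agent]
4. Guard goes back to cell block A alone.  [cell block A: the acid flask, the chlorine cylinder, the fuel sample, the solvent jar | cell block B: the peroxide, the reducing agent]
5. Guard goes to cell block B with the solvent jar.  [cell block A: the acid flask, the chlorine cylinder, the fuel sample | cell block B: the peroxide, the reducing agent, the solvent jar]
6. Guard goes back to cell block A alone.  [cell block A: the acid flask, the chlorine cylinder, the fuel sample | cell block B: the peroxide, the reducing agent, the solvent jar]
7. Guard goes to cell block B with the fuel sample.  [cell block A: the acid flask, the chlorine cylinder | cell block B: the fuel sample, the peroxide, the reducing agent, the solvent jar]
8. Guard goes back to cell block A alone.  [cell block A: the acid flask, the chlorine cylinder | cell block B: the fuel sample, the peroxide, the reducing agent, the solvent jar]
9. Guard goes to cell block B with the chlorine cylinder.  [cell block A: the acid flask | cell block B: the chlorine cylinder, the fuel sample, the peroxide, the reducing agent, the solvent jar]
10. Guard goes back to cell block A alone.  [cell block A: the acid flask | cell block B: the chlorine cylinder, the fuel sample, the peroxide, the reducing agent, the solvent jar]
11. Guard goes to cell block B with the acid flask.  [cell block A: — | cell block B: the acid flask, the chlorine cylinder, the fuel sample, the peroxide, the reducing agent, the solvent jar]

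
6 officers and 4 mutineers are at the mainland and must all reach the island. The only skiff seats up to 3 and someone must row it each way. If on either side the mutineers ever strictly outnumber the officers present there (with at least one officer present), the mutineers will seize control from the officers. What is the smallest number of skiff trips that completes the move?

9

Counting alone: each trip to the island takes at most 3 across and each return brings at least 1 back, so after t trips out (and t−1 returns) at most 3t − (t−1) of the 10 are across; that first reaches 10 at t = 5, so at least 9 crossings are needed.
The plan below uses exactly 9 crossings, so it is optimal:
1. 2 mutineers → the island.  (the mainland: 6O 2M; the island: 0O 2M)
2. 1 mutineer ← the mainland.  (the mainland: 6O 3M; the island: 0O 1M)
3. 3 mutineers → the island.  (the mainland: 6O 0M; the island: 0O 4M)
4. 1 mutineer ← the mainland.  (the mainland: 6O 1M; the island: 0O 3M)
5. 3 officers → the island.  (the mainland: 3O 1M; the island: 3O 3M)
6. 1 mutineer ← the mainland.  (the mainland: 3O 2M; the island: 3O 2M)
7. 1 officer and 2 mutineers → the island.  (the mainland: 2O 0M; the island: 4O 4M)
8. 1 mutineer ← the mainland.  (the mainland: 2O 1M; the island: 4O 3M)
9. 2 officers and 1 mutineer → the island.  (the mainland: 0O 0M; the island: 6O 4M)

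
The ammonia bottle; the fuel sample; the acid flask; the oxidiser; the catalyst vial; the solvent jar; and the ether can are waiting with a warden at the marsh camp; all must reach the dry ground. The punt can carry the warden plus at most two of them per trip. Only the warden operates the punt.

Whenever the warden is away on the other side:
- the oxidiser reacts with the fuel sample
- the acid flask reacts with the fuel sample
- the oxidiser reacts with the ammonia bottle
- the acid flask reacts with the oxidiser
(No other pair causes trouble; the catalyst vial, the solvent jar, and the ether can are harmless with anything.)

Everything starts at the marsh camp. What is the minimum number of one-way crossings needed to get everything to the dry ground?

11

Counting alone: the warden can take at most 2 across per trip to the dry ground, so moving all 7 needs at least 4 loaded trips out, with a return between consecutive ones — at least 7 crossings.
The safety rule pushes this higher. Following every safe sequence of crossings, the most of the 7 that can be at the dry ground as the punt arrives there on crossings 7, 9 is 5, 6 respectively — never all 7.
So no plan with fewer than 11 crossings exists, and this one achieves 11:
1. Warden goes to the dry ground with the fuel sample and the oxidiser.  [the marsh camp: the acid flask, the ammonia bottle, the catalyst vial, the ether can, the solvent jar | the dry ground: the fuel sample, the oxidiser]
2. Warden goes back to the marsh camp with the fuel sample.  [the marsh camp: the acid flask, the ammonia bottle, the catalyst vial, the ether can, the fuel sample, the solvent jar | the dry ground: the oxidiser]
3. Warden goes to the dry ground with the ammonia bottle and the fuel sample.  [the marsh camp: the acid flask, the catalyst vial, the ether can, the solvent jar | the dry ground: the ammonia bottle, the fuel sample, the oxidiser]
4. Warden goes back to the marsh camp with the oxidiser.  [the marsh camp: the acid flask, the catalyst vial, the ether can, the oxidiser, the solvent jar | the dry ground: the ammonia bottle, the fuel sample]
5. Warden goes to the dry ground with the acid flask and the catalyst vial.  [the marsh camp: the ether can, the oxidiser, the solvent jar | the dry ground: the acid flask, the ammonia bottle, the catalyst vial, the fuel sample]
6. Warden goes back to the marsh camp with the fuel sample.  [the marsh camp: the ether can, the fuel sample, the oxidiser, the solvent jar | the dry ground: the acid flask, the ammonia bottle, the catalyst vial]
7. Warden goes to the dry ground with the fuel sample and the solvent jar.  [the marsh camp: the ether can, the oxidiser | the dry ground: the acid flask, the ammonia bottle, the catalyst vial, the fuel sample, the solvent jar]
8. Warden goes back to the marsh camp with the fuel sample.  [the marsh camp: the ether can, the fuel sample, the oxidiser | the dry ground: the acid flask, the ammonia bottle, the catalyst vial, the solvent jar]
9. Warden goes to the dry ground with the ether can and the fuel sample.  [the marsh camp: the oxidiser | the dry ground: the acid flask, the ammonia bottle, the catalyst vial, the ether can, the fuel sample, the solvent jar]
10. Warden goes back to the marsh camp with the fuel sample.  [the marsh camp: the fuel sample, the oxidiser | the dry ground: the acid flask, the ammonia bottle, the catalyst vial, the ether can, the solvent jar]
11. Warden goes to the dry ground with the fuel sample and the oxidiser.  [the marsh camp: — | the dry ground: the acid flask, the ammonia bottle, the catalyst vial, the ether can, the fuel sample, the oxidiser, the solvent jar]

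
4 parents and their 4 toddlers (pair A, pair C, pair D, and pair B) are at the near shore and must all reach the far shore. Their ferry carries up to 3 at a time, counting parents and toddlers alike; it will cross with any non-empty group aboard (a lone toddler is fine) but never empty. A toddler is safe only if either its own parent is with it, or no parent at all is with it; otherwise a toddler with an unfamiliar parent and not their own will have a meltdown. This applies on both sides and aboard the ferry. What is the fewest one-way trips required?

Counting alone: each trip to the far shore takes at most 3 across and each return brings at least 1 back, so after t trips out (and t−1 returns) at most 3t − (t−1) of the 8 are across; that first reaches 8 at t = 4, so at least 7 crossings are needed.
The safety rule pushes this higher. Following every safe sequence of crossings, the most of the 8 that can be at the far shore as the ferry arrives there on crossing 7 is 7 — never all 8.
So no plan with fewer than 9 crossings exists, and this one achieves 9:
1. parent A and toddler A cross → the far shore.
2. parent A crosses ← the near shore.
3. parent A, parent C, and toddler C cross → the far shore.
4. parent A and toddler A cross ← the near shore.
5. parent A, parent B, and parent D cross → the far shore.
6. toddler C crosses ← the near shore.
7. toddler A and toddler C cross → the far shore.
8. toddler A crosses ← the near shore.
9. toddler A, toddler B, and toddler D cross → the far shore.

9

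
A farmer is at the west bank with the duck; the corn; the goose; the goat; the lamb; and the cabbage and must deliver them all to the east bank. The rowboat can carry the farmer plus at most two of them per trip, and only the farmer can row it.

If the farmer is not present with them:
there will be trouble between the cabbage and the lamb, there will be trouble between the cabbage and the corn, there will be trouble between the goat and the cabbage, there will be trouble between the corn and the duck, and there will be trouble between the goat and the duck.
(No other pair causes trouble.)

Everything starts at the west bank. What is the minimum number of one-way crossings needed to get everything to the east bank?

7

Counting alone: the farmer can take at most 2 across per trip to the east bank, so moving all 6 needs at least 3 loaded trips out, with a return between consecutive ones — at least 5 crossings.
The safety rule pushes this higher. Following every safe sequence of crossings, the most of the 6 that can be at the east bank as the rowboat arrives there on crossing 5 is 5 — never all 6.
So no plan with fewer than 7 crossings exists, and this one achieves 7:
1. Farmer goes to the east bank with the cabbage and the duck.  [the west bank: the corn, the goat, the goose, the lamb | the east bank: the cabbage, the duck]
2. Farmer goes back to the west bank alone.  [the west bank: the corn, the goat, the goose, the lamb | the east bank: the cabbage, the duck]
3. Farmer goes to the east bank with the corn and the goose.  [the west bank: the goat, the lamb | the east bank: the cabbage, the corn, the duck, the goose]
4. Farmer goes back to the west bank with the cabbage and the duck.  [the west bank: the cabbage, the duck, the goat, the lamb | the east bank: the corn, the goose]
5. Farmer goes to the east bank with the goat and the lamb.  [the west bank: the cabbage, the duck | the east bank: the corn, the goat, the goose, the lamb]
6. Farmer goes back to the west bank alone.  [the west bank: the cabbage, the duck | the east bank: the corn, the goat, the goose, the lamb]
7. Farmer goes to the east bank with the cabbage and the duck.  [the west bank: — | the east bank: the cabbage, the corn, the duck, the goat, the goose, the lamb]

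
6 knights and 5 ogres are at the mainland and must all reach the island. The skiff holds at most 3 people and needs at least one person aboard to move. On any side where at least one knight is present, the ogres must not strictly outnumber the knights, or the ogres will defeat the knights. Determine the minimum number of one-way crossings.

Counting alone: each trip to the island takes at most 3 across and each return brings at least 1 back, so after t trips out (and t−1 returns) at most 3t − (t−1) of the 11 are across; that first reaches 11 at t = 5, so at least 9 crossings are needed.
The plan below uses exactly 9 crossings, so it is optimal:
1. 3 ogres → the island.  (the mainland: 6K 2O; the island: 0K 3O)
2. 1 ogre ← the mainland.  (the mainland: 6K 3O; the island: 0K 2O)
3. 3 knights → the island.  (the mainland: 3K 3O; the island: 3K 2O)
4. 1 knight ← the mainland.  (the mainland: 4K 3O; the island: 2K 2O)
5. 2 knights and 1 ogre → the island.  (the mainland: 2K 2O; the island: 4K 3O)
6. 1 knight ← the mainland.  (the mainland: 3K 2O; the island: 3K 3O)
7. 2 knights and 1 ogre → the island.  (the mainland: 1K 1O; the island: 5K 4O)
8. 1 knight ← the mainland.  (the mainland: 2K 1O; the island: 4K 4O)
9. 2 knights and 1 ogre → the island.  (the mainland: 0K 0O; the island: 6K 5O)

9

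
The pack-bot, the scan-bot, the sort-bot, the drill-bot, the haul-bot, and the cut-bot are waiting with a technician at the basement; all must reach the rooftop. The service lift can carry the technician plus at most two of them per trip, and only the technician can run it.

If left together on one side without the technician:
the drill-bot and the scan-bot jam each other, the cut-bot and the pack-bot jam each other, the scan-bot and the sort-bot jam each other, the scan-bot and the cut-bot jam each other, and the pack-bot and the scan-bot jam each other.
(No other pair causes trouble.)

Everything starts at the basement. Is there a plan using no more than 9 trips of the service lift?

Yes — this plan uses 9 crossings (≤ 9):
1. Technician goes to the rooftop with the pack-bot and the scan-bot.  [the basement: the cut-bot, the drill-bot, the haul-bot, the sort-bot | the rooftop: the pack-bot, the scan-bot]
2. Technician goes back to the basement with the pack-bot.  [the basement: the cut-bot, the drill-bot, the haul-bot, the pack-bot, the sort-bot | the rooftop: the scan-bot]
3. Technician goes to the rooftop with the pack-bot and the sort-bot.  [the basement: the cut-bot, the drill-bot, the haul-bot | the rooftop: the pack-bot, the scan-bot, the sort-bot]
4. Technician goes back to the basement with the scan-bot.  [the basement: the cut-bot, the drill-bot, the haul-bot, the scan-bot | the rooftop: the pack-bot, the sort-bot]
5. Technician goes to the rooftop with the drill-bot and the scan-bot.  [the basement: the cut-bot, the haul-bot | the rooftop: the drill-bot, the pack-bot, the scan-bot, the sort-bot]
6. Technician goes back to the basement with the scan-bot.  [the basement: the cut-bot, the haul-bot, the scan-bot | the rooftop: the drill-bot, the pack-bot, the sort-bot]
7. Technician goes to the rooftop with the haul-bot and the scan-bot.  [the basement: the cut-bot | the rooftop: the drill-bot, the haul-bot, the pack-bot, the scan-bot, the sort-bot]
8. Technician goes back to the basement with the scan-bot.  [the basement: the cut-bot, the scan-bot | the rooftop: the drill-bot, the haul-bot, the pack-bot, the sort-bot]
9. Technician goes to the rooftop with the cut-bot and the scan-bot.  [the basement: — | the rooftop: the cut-bot, the drill-bot, the haul-bot, the pack-bot, the scan-bot, the sort-bot]

Yes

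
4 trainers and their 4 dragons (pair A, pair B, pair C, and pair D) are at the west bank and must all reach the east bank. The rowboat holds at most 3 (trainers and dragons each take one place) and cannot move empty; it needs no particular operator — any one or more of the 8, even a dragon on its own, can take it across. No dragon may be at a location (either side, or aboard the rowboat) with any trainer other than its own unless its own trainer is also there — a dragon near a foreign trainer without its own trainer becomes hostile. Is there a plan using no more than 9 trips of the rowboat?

Yes

Yes — this plan uses 9 crossings (≤ 9):
1. dragon A and trainer A cross → the east bank.
2. trainer A crosses ← the west bank.
3. dragon B, trainer A, and trainer B cross → the east bank.
4. dragon A and trainer A cross ← the west bank.
5. trainer A, trainer C, and trainer D cross → the east bank.
6. dragon B crosses ← the west bank.
7. dragon A and dragon B cross → the east bank.
8. dragon A crosses ← the west bank.
9. dragon A, dragon C, and dragon D cross → the east bank.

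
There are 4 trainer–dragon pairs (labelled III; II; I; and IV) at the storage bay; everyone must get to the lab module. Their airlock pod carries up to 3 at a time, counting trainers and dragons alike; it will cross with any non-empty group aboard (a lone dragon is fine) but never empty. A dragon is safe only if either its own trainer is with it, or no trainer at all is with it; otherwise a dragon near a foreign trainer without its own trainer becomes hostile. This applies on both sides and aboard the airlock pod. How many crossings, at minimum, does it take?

9

Counting alone: each trip to the lab module takes at most 3 across and each return brings at least 1 back, so after t trips out (and t−1 returns) at most 3t − (t−1) of the 8 are across; that first reaches 8 at t = 4, so at least 7 crossings are needed.
The safety rule pushes this higher. Following every safe sequence of crossings, the most of the 8 that can be at the lab module as the airlock pod arrives there on crossing 7 is 7 — never all 8.
So no plan with fewer than 9 crossings exists, and this one achieves 9:
1. dragon III and trainer III cross → the lab module.
2. trainer III crosses ← the storage bay.
3. dragon II, trainer II, and trainer III cross → the lab module.
4. dragon III and trainer III cross ← the storage bay.
5. trainer I, trainer III, and trainer IV cross → the lab module.
6. dragon II crosses ← the storage bay.
7. dragon II and dragon III cross → the lab module.
8. dragon III crosses ← the storage bay.
9. dragon I, dragon III, and dragon IV cross → the lab module.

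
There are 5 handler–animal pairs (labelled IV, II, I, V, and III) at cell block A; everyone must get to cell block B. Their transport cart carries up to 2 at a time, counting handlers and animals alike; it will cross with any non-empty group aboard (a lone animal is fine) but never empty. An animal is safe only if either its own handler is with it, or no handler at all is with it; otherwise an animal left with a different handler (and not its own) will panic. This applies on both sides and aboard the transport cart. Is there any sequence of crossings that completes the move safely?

Following every safe sequence of crossings from the start, the most of the 10 that can be at cell block B as the transport cart arrives there on crossings 1, 3, 5, 7 is 2, 3, 4, 5 respectively; the best ever achieved is 5 of 10.
From crossing 9 on, no configuration arises that was not already reachable earlier: only 82 distinct safe configurations (who is on which side, and where the transport cart is) can ever be reached, none of them has everyone across, and every continuation just revisits them. So no valid plan exists.

No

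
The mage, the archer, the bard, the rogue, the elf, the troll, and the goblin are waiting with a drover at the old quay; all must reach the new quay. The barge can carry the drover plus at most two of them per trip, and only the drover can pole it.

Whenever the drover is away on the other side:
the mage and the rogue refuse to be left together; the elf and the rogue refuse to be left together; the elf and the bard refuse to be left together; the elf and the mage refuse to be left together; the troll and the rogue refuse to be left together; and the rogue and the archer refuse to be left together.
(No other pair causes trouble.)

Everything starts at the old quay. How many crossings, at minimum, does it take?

11

Counting alone: the drover can take at most 2 across per trip to the new quay, so moving all 7 needs at least 4 loaded trips out, with a return between consecutive ones — at least 7 crossings.
The safety rule pushes this higher. Following every safe sequence of crossings, the most of the 7 that can be at the new quay as the barge arrives there on crossings 7, 9 is 5, 6 respectively — never all 7.
So no plan with fewer than 11 crossings exists, and this one achieves 11:
1. Drover goes to the new quay with the elf and the rogue.
2. Drover goes back to the old quay with the rogue.
3. Drover goes to the new quay with the archer and the rogue.
4. Drover goes back to the old quay with the rogue.
5. Drover goes to the new quay with the mage and the troll.
6. Drover goes back to the old quay with the mage.
7. Drover goes to the new quay with the bard and the mage.
8. Drover goes back to the old quay with the elf.
9. Drover goes to the new quay with the goblin and the rogue.
10. Drover goes back to the old quay with the rogue.
11. Drover goes to the new quay with the elf and the rogue.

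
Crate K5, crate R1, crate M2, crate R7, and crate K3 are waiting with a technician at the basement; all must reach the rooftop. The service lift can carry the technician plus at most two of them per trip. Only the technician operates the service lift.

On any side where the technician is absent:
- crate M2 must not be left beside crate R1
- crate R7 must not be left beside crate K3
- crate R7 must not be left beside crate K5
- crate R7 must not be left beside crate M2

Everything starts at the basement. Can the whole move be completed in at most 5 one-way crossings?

Yes

Yes — this plan uses 5 crossings (≤ 5):
1. Technician goes to the rooftop with crate R1 and crate R7.
2. Technician goes back to the basement alone.
3. Technician goes to the rooftop with crate K3 and crate K5.
4. Technician goes back to the basement with crate R7.
5. Technician goes to the rooftop with crate M2 and crate R7.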